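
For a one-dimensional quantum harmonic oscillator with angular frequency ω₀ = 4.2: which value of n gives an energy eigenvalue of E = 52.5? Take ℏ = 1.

n = 12

Invert E_n = (n + ½)ℏω₀: n = E/ℏω₀ − ½ = 12.000, so n = 12.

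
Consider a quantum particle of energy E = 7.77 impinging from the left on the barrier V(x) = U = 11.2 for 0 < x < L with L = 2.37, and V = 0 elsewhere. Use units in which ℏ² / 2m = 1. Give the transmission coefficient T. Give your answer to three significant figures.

Since E < U the interior solution is evanescent with decay constant κ = √(2m(U − E))/ℏ = 1.852.
κL = 4.389, sinh(κL) = 40.29.
Matching ψ, ψ′ at both faces gives T = [1 + U² sinh²(κL) / (4E(U − E))]⁻¹ = 1/1911 = 0.000523.

T = 0.000523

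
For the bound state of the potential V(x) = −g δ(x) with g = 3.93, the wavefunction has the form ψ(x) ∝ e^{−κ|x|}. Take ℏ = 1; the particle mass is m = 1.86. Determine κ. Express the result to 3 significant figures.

Integrating the TISE across x = 0 gives the cusp condition ψ'(0⁺) − ψ'(0⁻) = −(2mg/ℏ²)ψ(0).
With ψ ∝ e^{−κ|x|} this yields −2κ = −2mg/ℏ², so κ = mg/ℏ² = 7.310.

κ = 7.31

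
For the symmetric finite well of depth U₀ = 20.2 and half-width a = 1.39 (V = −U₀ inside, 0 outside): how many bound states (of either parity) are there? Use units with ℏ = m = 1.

N = 6

The dimensionless depth is z₀ = a√(2mU₀)/ℏ = 1.39 × √(40.40) = 8.835.
The even/odd transcendental equations gain one root per π/2 in z₀, giving N = 1 + ⌊2z₀/π⌋ = 1 + ⌊5.625⌋ = 6.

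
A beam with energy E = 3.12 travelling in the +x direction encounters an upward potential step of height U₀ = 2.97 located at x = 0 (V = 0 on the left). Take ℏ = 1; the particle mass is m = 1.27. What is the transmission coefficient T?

T = 0.590

On each side the TISE gives plane waves with k = √(2m(E − V))/ℏ: k₁ = √(2·1.27·3.12) = 2.815, k₂ = √(2·1.27·0.15) = 0.6173.
Continuity of ψ and ψ′ at the step yields the reflection amplitude r = (k₁ − k₂)/(k₁ + k₂) = 0.6403; thus R = |r|² = 0.4100, T = 0.5900.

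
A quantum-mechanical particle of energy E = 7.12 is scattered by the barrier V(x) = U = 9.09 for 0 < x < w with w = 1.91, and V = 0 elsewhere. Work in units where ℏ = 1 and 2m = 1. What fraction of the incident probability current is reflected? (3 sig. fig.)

Since E < U the interior solution is evanescent with decay constant κ = √(2m(U − E))/ℏ = 1.404.
κw = 2.681, sinh(κw) = 7.264.
Matching ψ, ψ′ at both faces gives T = [1 + U² sinh²(κw) / (4E(U − E))]⁻¹ = 1/78.71 = 0.0127.
R = 1 − T = 0.987.

R = 0.987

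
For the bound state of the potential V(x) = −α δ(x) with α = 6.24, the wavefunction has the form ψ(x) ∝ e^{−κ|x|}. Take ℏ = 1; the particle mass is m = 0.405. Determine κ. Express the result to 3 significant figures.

κ = 2.53

Integrating the TISE across x = 0 gives the cusp condition ψ'(0⁺) − ψ'(0⁻) = −(2mα/ℏ²)ψ(0).
With ψ ∝ e^{−κ|x|} this yields −2κ = −2mα/ℏ², so κ = mα/ℏ² = 2.527.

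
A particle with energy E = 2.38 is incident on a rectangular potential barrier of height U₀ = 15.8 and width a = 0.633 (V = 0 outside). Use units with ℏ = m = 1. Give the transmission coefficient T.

Since E < U₀ the interior solution is evanescent with decay constant κ = √(2m(U₀ − E))/ℏ = 5.181.
κa = 3.279, sinh(κa) = 13.26.
The exact tunnelling result is T⁻¹ = 1 + U₀² sinh²(κa) / [4E(U₀ − E)] = 344.6, so T = 0.00290.

T = 0.00290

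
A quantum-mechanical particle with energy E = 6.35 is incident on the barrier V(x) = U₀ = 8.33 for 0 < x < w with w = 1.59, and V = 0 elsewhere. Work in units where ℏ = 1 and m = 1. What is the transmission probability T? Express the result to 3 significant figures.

Since E < U₀ the interior solution is evanescent with decay constant κ = √(2m(U₀ − E))/ℏ = 1.990.
κw = 3.164, sinh(κw) = 11.81.
Matching ψ, ψ′ at both faces gives T = [1 + U₀² sinh²(κw) / (4E(U₀ − E))]⁻¹ = 1/193.5 = 0.00517.

T = 0.00517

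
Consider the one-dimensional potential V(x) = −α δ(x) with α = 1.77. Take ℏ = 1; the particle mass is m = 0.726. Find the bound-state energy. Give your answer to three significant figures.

E = -1.14

The bound state is ψ(x) = √κ e^{−κ|x|}. The derivative jump ψ'(0⁺) − ψ'(0⁻) = −(2mα/ℏ²)ψ(0) fixes κ = mα/ℏ² = 1.285.
Then E = −ℏ²κ²/(2m) = −mα²/(2ℏ²) = -1.137.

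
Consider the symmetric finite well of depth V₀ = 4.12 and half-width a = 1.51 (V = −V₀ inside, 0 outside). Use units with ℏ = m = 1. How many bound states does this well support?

N = 3

The dimensionless depth is z₀ = a√(2mV₀)/ℏ = 1.51 × √(8.240) = 4.335.
A new bound state (alternating even/odd) appears each time z₀ passes a multiple of π/2, so N = ⌊2z₀/π⌋ + 1 = ⌊2.759⌋ + 1 = 3.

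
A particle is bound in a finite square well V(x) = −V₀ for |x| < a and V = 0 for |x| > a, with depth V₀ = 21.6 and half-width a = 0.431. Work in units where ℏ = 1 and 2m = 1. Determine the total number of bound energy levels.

Define the well-strength parameter z₀ = (a/ℏ)√(2mV₀) = 0.431 × √(2·0.5·21.6) = 2.003.
The even/odd transcendental equations gain one root per π/2 in z₀, giving N = 1 + ⌊2z₀/π⌋ = 1 + ⌊1.275⌋ = 2.

N = 2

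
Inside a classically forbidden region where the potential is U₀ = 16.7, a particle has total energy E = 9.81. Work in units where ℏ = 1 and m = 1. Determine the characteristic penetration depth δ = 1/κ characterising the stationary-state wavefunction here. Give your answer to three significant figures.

δ = 0.269

Since E < U₀ the TISE in this region is ψ'' = κ²ψ with κ = √(2m(U₀ − E))/ℏ.
κ = √(2 × 1 × 6.89) = 3.712. The penetration depth is δ = 1/κ = 0.269.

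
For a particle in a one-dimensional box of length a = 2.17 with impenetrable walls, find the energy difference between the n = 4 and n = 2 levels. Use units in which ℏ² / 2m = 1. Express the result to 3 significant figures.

E_n = n²π²ℏ²/(2ma²), so ΔE = (4² − 2²) π²ℏ²/(2ma²).
ΔE = 12 × π² / (2 × 0.5 × 2.17²) = 25.15.

ΔE = 25.2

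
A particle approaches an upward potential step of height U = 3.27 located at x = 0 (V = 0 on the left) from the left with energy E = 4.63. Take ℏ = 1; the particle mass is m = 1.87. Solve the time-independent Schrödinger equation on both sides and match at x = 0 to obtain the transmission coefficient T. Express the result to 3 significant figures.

T = 0.912

The wavenumbers are k₁ = √(2mE)/ℏ = 4.161 on the left and k₂ = √(2m(E − U))/ℏ = 2.255 on the right.
Matching ψ and ψ′ at x = 0 gives r = (k₁ − k₂)/(k₁ + k₂), so R = r² = 0.08823 and T = 1 − R = 0.9118.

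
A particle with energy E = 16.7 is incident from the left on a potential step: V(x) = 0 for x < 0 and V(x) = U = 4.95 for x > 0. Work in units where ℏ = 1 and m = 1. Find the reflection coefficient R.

R = 0.00768

The wavenumbers are k₁ = √(2mE)/ℏ = 5.779 on the left and k₂ = √(2m(E − U))/ℏ = 4.848 on the right.
Continuity of ψ and ψ′ at the step yields the reflection amplitude r = (k₁ − k₂)/(k₁ + k₂) = 0.08766; thus R = |r|² = 0.007685, T = 0.9923.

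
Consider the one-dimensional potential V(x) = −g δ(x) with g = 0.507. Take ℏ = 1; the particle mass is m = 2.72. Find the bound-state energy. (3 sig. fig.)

E = -0.350

The bound state is ψ(x) = √κ e^{−κ|x|}. The derivative jump ψ'(0⁺) − ψ'(0⁻) = −(2mg/ℏ²)ψ(0) fixes κ = mg/ℏ² = 1.379.
Then E = −ℏ²κ²/(2m) = −mg²/(2ℏ²) = -0.3496.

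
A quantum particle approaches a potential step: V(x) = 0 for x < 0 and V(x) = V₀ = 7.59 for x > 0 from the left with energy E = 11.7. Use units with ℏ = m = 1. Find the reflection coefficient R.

The wavenumbers are k₁ = √(2mE)/ℏ = 4.837 on the left and k₂ = √(2m(E − V₀))/ℏ = 2.867 on the right.
Continuity of ψ and ψ′ at the step yields the reflection amplitude r = (k₁ − k₂)/(k₁ + k₂) = 0.2557; thus R = |r|² = 0.06540, T = 0.9346.

R = 0.0654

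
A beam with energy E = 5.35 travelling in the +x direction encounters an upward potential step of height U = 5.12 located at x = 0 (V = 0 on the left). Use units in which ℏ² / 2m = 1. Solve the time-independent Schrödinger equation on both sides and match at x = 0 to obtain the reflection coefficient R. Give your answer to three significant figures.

R = 0.431

On each side the TISE gives plane waves with k = √(2m(E − V))/ℏ: k₁ = √(2·½·5.35) = 2.313, k₂ = √(2·½·0.23) = 0.4796.
Matching ψ and ψ′ at x = 0 gives r = (k₁ − k₂)/(k₁ + k₂), so R = r² = 0.4310 and T = 1 − R = 0.5690.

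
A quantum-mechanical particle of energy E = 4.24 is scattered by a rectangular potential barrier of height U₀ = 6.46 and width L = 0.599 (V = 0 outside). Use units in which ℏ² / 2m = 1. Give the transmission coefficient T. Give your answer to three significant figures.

T = 0.466

E < U₀: inside the barrier ψ ∝ e^{±κx} with κ = √(2m(U₀ − E))/ℏ = 1.490.
κL = 0.8925, sinh(κL) = 1.016.
The exact tunnelling result is T⁻¹ = 1 + U₀² sinh²(κL) / [4E(U₀ − E)] = 2.144, so T = 0.466.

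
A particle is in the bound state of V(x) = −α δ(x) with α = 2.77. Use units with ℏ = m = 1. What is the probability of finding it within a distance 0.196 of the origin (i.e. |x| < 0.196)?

The normalised bound state is ψ = √κ e^{−κ|x|} with κ = mα/ℏ² = 2.770.
P(|x| < d) = ∫_{−d}^{d} κ e^{−2κ|x|} dx = 1 − e^{−2κd} = 1 − e^{−1.086} = 0.6624.

P = 0.662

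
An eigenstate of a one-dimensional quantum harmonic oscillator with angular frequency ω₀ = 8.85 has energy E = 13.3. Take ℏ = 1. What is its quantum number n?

Invert E_n = (n + ½)ℏω₀: n = E/ℏω₀ − ½ = 1.003, so n = 1.

n = 1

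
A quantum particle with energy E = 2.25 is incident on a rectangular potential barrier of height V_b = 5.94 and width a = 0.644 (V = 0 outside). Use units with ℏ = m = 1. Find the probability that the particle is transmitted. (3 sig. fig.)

Since E < V_b the interior solution is evanescent with decay constant κ = √(2m(V_b − E))/ℏ = 2.717.
κa = 1.750, sinh(κa) = 2.789.
The exact tunnelling result is T⁻¹ = 1 + V_b² sinh²(κa) / [4E(V_b − E)] = 9.264, so T = 0.108.

T = 0.108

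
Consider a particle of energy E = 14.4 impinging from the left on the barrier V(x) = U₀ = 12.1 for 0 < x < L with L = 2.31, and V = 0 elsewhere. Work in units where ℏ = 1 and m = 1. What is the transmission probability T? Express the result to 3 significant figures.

T = 0.490

Above the barrier the interior wavenumber is k₂ = √(2m(E − U₀))/ℏ = 2.145, giving phase k₂L = 4.954.
Matching at both interfaces gives T⁻¹ = 1 + U₀² sin²(k₂L) / [4E(E − U₀)] = 2.042, hence T = 0.490.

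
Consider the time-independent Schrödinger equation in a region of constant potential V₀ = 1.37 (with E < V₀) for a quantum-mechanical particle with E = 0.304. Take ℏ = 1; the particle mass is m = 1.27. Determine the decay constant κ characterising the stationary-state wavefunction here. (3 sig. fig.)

κ = 1.65

Since E < V₀ the TISE in this region is ψ'' = κ²ψ with κ = √(2m(V₀ − E))/ℏ.
κ = √(2 × 1.27 × 1.066) = 1.645.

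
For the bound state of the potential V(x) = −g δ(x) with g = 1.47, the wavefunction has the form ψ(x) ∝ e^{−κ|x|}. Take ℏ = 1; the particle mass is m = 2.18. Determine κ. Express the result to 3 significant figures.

κ = 3.20

Integrate −(ℏ²/2m)ψ'' − gδ(x)ψ = Eψ from −ε to +ε: the ψ'' term gives ψ'(0⁺) − ψ'(0⁻) and the δ term gives −(2mg/ℏ²)ψ(0).
With ψ ∝ e^{−κ|x|} this yields −2κ = −2mg/ℏ², so κ = mg/ℏ² = 3.205.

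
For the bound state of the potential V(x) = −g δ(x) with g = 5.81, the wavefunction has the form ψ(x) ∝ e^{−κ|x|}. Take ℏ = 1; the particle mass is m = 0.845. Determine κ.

κ = 4.91

Integrate −(ℏ²/2m)ψ'' − gδ(x)ψ = Eψ from −ε to +ε: the ψ'' term gives ψ'(0⁺) − ψ'(0⁻) and the δ term gives −(2mg/ℏ²)ψ(0).
With ψ ∝ e^{−κ|x|} this yields −2κ = −2mg/ℏ², so κ = mg/ℏ² = 4.909.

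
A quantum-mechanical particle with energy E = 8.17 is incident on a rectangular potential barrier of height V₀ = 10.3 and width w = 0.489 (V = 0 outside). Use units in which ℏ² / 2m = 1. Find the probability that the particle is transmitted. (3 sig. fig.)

Since E < V₀ the interior solution is evanescent with decay constant κ = √(2m(V₀ − E))/ℏ = 1.459.
κw = 0.7137, sinh(κw) = 0.7758.
Matching ψ, ψ′ at both faces gives T = [1 + V₀² sinh²(κw) / (4E(V₀ − E))]⁻¹ = 1/1.917 = 0.522.

T = 0.522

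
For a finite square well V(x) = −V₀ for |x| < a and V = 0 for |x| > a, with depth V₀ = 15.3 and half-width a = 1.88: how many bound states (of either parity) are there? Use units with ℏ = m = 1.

N = 7

Define the well-strength parameter z₀ = (a/ℏ)√(2mV₀) = 1.88 × √(2·1·15.3) = 10.40.
The even/odd transcendental equations gain one root per π/2 in z₀, giving N = 1 + ⌊2z₀/π⌋ = 1 + ⌊6.621⌋ = 7.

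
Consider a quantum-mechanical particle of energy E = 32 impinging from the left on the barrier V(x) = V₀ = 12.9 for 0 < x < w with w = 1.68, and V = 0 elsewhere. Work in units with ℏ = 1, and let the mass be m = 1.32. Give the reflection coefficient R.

Above the barrier the interior wavenumber is k₂ = √(2m(E − V₀))/ℏ = 7.101, giving phase k₂w = 11.93.
T = [1 + V₀² sin²(k₂w) / (4E(E − V₀))]⁻¹ = 1/1.024 = 0.977.
R = 1 − T = 0.0235.

R = 0.0235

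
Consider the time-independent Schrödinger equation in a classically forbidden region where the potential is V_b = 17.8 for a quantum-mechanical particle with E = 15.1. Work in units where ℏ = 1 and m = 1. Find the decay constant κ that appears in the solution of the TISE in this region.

κ = 2.32

Since E < V_b the TISE in this region is ψ'' = κ²ψ with κ = √(2m(V_b − E))/ℏ.
κ = √(2 × 1 × 2.7) = 2.324.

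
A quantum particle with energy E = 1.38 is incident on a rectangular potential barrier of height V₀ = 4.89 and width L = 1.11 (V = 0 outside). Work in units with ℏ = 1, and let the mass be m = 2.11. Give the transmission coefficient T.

T = 0.000631

Since E < V₀ the interior solution is evanescent with decay constant κ = √(2m(V₀ − E))/ℏ = 3.849.
κL = 4.272, sinh(κL) = 35.83.
Matching ψ, ψ′ at both faces gives T = [1 + V₀² sinh²(κL) / (4E(V₀ − E))]⁻¹ = 1/1585 = 0.000631.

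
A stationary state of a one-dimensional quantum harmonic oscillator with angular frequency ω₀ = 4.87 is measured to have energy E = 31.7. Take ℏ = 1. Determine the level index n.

E_n = ℏω₀(n + ½) ⇒ n = E/(ℏω₀) − ½ = 31.7/4.87 − 0.5 = 6.009 → n = 6.

n = 6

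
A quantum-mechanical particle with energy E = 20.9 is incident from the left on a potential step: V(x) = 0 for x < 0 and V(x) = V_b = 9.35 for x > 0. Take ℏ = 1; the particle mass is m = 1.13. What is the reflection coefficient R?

The wavenumbers are k₁ = √(2mE)/ℏ = 6.873 on the left and k₂ = √(2m(E − V_b))/ℏ = 5.109 on the right.
Continuity of ψ and ψ′ at the step yields the reflection amplitude r = (k₁ − k₂)/(k₁ + k₂) = 0.1472; thus R = |r|² = 0.02166, T = 0.9783.

R = 0.0217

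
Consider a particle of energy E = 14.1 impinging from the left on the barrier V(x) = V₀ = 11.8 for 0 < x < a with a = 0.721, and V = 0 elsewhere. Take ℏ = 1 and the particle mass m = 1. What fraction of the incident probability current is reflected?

R = 0.518

Above the barrier the interior wavenumber is k₂ = √(2m(E − V₀))/ℏ = 2.145, giving phase k₂a = 1.546.
T = [1 + V₀² sin²(k₂a) / (4E(E − V₀))]⁻¹ = 1/2.073 = 0.482.
R = 1 − T = 0.518.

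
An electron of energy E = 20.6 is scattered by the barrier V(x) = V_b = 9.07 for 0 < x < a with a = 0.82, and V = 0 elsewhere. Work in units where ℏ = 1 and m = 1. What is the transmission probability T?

T = 0.958

Above the barrier the interior wavenumber is k₂ = √(2m(E − V_b))/ℏ = 4.802, giving phase k₂a = 3.938.
T = [1 + V_b² sin²(k₂a) / (4E(E − V_b))]⁻¹ = 1/1.044 = 0.958.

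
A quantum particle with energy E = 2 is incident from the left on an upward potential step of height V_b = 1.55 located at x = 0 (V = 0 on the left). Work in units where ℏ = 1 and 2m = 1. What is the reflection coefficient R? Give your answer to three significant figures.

R = 0.127

The wavenumbers are k₁ = √(2mE)/ℏ = 1.414 on the left and k₂ = √(2m(E − V_b))/ℏ = 0.6708 on the right.
Matching ψ and ψ′ at x = 0 gives r = (k₁ − k₂)/(k₁ + k₂), so R = r² = 0.1271 and T = 1 − R = 0.8729.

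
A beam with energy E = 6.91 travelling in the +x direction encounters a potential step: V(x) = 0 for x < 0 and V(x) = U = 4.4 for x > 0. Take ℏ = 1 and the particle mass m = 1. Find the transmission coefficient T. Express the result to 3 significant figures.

T = 0.939

On each side the TISE gives plane waves with k = √(2m(E − V))/ℏ: k₁ = √(2·1·6.91) = 3.718, k₂ = √(2·1·2.51) = 2.241.
Matching ψ and ψ′ at x = 0 gives r = (k₁ − k₂)/(k₁ + k₂), so R = r² = 0.06145 and T = 1 − R = 0.9385.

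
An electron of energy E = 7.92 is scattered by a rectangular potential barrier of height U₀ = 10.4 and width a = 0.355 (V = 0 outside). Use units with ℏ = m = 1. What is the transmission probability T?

Since E < U₀ the interior solution is evanescent with decay constant κ = √(2m(U₀ − E))/ℏ = 2.227.
κa = 0.7906, sinh(κa) = 0.8756.
Matching ψ, ψ′ at both faces gives T = [1 + U₀² sinh²(κa) / (4E(U₀ − E))]⁻¹ = 1/2.055 = 0.487.

T = 0.487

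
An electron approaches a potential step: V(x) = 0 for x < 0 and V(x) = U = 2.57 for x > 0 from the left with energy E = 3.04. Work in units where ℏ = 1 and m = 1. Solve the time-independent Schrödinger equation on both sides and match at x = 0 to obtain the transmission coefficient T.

T = 0.810

The wavenumbers are k₁ = √(2mE)/ℏ = 2.466 on the left and k₂ = √(2m(E − U))/ℏ = 0.9695 on the right.
Matching ψ and ψ′ at x = 0 gives r = (k₁ − k₂)/(k₁ + k₂), so R = r² = 0.1897 and T = 1 − R = 0.8103.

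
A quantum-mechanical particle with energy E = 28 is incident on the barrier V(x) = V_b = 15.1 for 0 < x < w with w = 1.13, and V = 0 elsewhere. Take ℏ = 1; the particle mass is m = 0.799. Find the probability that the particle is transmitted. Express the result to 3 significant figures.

T = 0.884

E > V_b: inside the barrier k₂ = √(2m(E − V_b))/ℏ = 4.540, k₂w = 5.131.
T = [1 + V_b² sin²(k₂w) / (4E(E − V_b))]⁻¹ = 1/1.132 = 0.884.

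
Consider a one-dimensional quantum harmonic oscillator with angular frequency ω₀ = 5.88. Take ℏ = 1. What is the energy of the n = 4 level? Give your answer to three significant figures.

The oscillator eigenvalues are E_n = ℏω₀(n + ½), so E_4 = 5.88 × 4.5 = 26.46.

E = 26.5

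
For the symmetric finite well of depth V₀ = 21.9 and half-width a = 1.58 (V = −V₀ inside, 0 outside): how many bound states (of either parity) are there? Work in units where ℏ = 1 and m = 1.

N = 7

The dimensionless depth is z₀ = a√(2mV₀)/ℏ = 1.58 × √(43.80) = 10.46.
A new bound state (alternating even/odd) appears each time z₀ passes a multiple of π/2, so N = ⌊2z₀/π⌋ + 1 = ⌊6.657⌋ + 1 = 7.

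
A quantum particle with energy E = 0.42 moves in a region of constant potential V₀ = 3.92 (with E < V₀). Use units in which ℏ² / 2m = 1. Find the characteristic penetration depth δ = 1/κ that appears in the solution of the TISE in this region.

Since E < V₀ the TISE in this region is ψ'' = κ²ψ with κ = √(2m(V₀ − E))/ℏ.
κ = √(2 × 0.5 × 3.5) = 1.871. The penetration depth is δ = 1/κ = 0.535.

δ = 0.535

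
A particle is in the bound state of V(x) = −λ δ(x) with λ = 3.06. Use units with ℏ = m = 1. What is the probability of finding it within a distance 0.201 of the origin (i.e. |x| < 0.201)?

P = 0.708

The normalised bound state is ψ = √κ e^{−κ|x|} with κ = mλ/ℏ² = 3.060.
P(|x| < d) = ∫_{−d}^{d} κ e^{−2κ|x|} dx = 1 − e^{−2κd} = 1 − e^{−1.230} = 0.7077.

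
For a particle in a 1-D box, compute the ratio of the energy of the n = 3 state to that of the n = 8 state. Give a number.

E_n = n²π²ℏ²/(2mL²) so the ratio is n₂²/n₁² = 9/64 = 0.140625.

0.140625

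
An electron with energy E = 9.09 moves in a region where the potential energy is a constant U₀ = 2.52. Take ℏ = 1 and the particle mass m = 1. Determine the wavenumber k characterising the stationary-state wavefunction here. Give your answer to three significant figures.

k = 3.62

With E > U₀ the solution is oscillatory, ψ ∝ e^{±ikx} with k = √(2m(E − U₀))/ℏ.
k = √(2 × 1 × 6.57) = 3.625.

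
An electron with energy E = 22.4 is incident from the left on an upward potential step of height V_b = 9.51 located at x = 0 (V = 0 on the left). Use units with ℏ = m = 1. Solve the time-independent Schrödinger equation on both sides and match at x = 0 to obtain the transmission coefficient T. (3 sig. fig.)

The wavenumbers are k₁ = √(2mE)/ℏ = 6.693 on the left and k₂ = √(2m(E − V_b))/ℏ = 5.077 on the right.
Matching ψ and ψ′ at x = 0 gives r = (k₁ − k₂)/(k₁ + k₂), so R = r² = 0.01885 and T = 1 − R = 0.9812.

T = 0.981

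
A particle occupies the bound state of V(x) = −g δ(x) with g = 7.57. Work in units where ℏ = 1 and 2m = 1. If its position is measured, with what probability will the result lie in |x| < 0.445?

P = 0.966

The normalised bound state is ψ = √κ e^{−κ|x|} with κ = mg/ℏ² = 3.785.
P(|x| < d) = ∫_{−d}^{d} κ e^{−2κ|x|} dx = 1 − e^{−2κd} = 1 − e^{−3.369} = 0.9656.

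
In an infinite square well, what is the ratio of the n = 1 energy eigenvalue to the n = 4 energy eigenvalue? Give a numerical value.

0.0625

Since E_n ∝ n², the ratio is (1/4)² = 0.0625.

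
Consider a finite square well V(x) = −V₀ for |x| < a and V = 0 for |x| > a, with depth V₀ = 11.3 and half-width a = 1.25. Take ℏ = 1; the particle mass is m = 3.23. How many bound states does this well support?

The dimensionless depth is z₀ = a√(2mV₀)/ℏ = 1.25 × √(73.00) = 10.68.
The even/odd transcendental equations gain one root per π/2 in z₀, giving N = 1 + ⌊2z₀/π⌋ = 1 + ⌊6.799⌋ = 7.

N = 7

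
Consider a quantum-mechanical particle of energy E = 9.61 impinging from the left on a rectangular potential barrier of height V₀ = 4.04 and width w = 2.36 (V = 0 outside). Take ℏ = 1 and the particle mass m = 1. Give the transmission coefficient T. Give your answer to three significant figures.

T = 0.929

E > V₀: inside the barrier k₂ = √(2m(E − V₀))/ℏ = 3.338, k₂w = 7.877.
T = [1 + V₀² sin²(k₂w) / (4E(E − V₀))]⁻¹ = 1/1.076 = 0.929.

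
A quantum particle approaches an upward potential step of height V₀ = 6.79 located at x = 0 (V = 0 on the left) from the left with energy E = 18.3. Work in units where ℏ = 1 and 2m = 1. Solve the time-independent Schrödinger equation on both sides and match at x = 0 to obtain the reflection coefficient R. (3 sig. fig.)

R = 0.0133

On each side the TISE gives plane waves with k = √(2m(E − V))/ℏ: k₁ = √(2·½·18.3) = 4.278, k₂ = √(2·½·11.51) = 3.393.
Matching ψ and ψ′ at x = 0 gives r = (k₁ − k₂)/(k₁ + k₂), so R = r² = 0.01332 and T = 1 − R = 0.9867.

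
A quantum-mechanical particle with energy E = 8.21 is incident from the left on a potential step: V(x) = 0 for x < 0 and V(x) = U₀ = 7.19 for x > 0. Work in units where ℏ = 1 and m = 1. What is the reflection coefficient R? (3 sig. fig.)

R = 0.229

On each side the TISE gives plane waves with k = √(2m(E − V))/ℏ: k₁ = √(2·1·8.21) = 4.052, k₂ = √(2·1·1.02) = 1.428.
Matching ψ and ψ′ at x = 0 gives r = (k₁ − k₂)/(k₁ + k₂), so R = r² = 0.2292 and T = 1 − R = 0.7708.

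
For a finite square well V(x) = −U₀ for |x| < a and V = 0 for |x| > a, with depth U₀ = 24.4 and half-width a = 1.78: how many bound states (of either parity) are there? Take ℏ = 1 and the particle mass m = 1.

N = 8

The dimensionless depth is z₀ = a√(2mU₀)/ℏ = 1.78 × √(48.80) = 12.43.
A new bound state (alternating even/odd) appears each time z₀ passes a multiple of π/2, so N = ⌊2z₀/π⌋ + 1 = ⌊7.916⌋ + 1 = 8.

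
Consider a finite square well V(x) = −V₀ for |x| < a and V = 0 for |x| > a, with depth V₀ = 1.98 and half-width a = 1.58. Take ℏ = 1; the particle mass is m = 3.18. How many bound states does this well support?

Define the well-strength parameter z₀ = (a/ℏ)√(2mV₀) = 1.58 × √(2·3.18·1.98) = 5.607.
A new bound state (alternating even/odd) appears each time z₀ passes a multiple of π/2, so N = ⌊2z₀/π⌋ + 1 = ⌊3.569⌋ + 1 = 4.

N = 4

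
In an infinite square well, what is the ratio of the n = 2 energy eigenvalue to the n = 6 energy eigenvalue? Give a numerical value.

0.111111

Since E_n ∝ n², the ratio is (2/6)² = 0.111111.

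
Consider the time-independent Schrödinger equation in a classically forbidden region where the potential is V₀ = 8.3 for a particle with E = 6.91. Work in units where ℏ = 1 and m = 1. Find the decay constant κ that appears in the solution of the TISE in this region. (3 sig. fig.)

κ = 1.67

Since E < V₀ the TISE in this region is ψ'' = κ²ψ with κ = √(2m(V₀ − E))/ℏ.
κ = √(2 × 1 × 1.39) = 1.667.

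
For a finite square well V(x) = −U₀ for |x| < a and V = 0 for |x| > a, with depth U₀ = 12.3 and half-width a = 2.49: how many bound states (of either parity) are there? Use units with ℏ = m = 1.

The dimensionless depth is z₀ = a√(2mU₀)/ℏ = 2.49 × √(24.60) = 12.35.
A new bound state (alternating even/odd) appears each time z₀ passes a multiple of π/2, so N = ⌊2z₀/π⌋ + 1 = ⌊7.862⌋ + 1 = 8.

N = 8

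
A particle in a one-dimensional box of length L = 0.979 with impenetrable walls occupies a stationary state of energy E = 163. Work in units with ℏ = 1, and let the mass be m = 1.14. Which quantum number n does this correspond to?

For an infinite well E_n = n²π²ℏ²/(2mL²), so n = (L/πℏ)√(2mE).
n = (0.979/π) × √(2 × 1.14 × 163) = 6.008 → n = 6.

n = 6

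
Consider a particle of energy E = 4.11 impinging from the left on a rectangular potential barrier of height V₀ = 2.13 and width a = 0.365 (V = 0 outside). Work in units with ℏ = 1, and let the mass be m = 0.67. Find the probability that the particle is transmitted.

T = 0.958

Above the barrier the interior wavenumber is k₂ = √(2m(E − V₀))/ℏ = 1.629, giving phase k₂a = 0.5945.
T = [1 + V₀² sin²(k₂a) / (4E(E − V₀))]⁻¹ = 1/1.044 = 0.958.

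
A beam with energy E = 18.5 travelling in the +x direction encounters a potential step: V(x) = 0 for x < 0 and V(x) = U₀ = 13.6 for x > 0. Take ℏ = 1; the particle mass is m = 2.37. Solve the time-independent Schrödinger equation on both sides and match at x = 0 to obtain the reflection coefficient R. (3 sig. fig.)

R = 0.103

The wavenumbers are k₁ = √(2mE)/ℏ = 9.364 on the left and k₂ = √(2m(E − U₀))/ℏ = 4.819 on the right.
Matching ψ and ψ′ at x = 0 gives r = (k₁ − k₂)/(k₁ + k₂), so R = r² = 0.1027 and T = 1 − R = 0.8973.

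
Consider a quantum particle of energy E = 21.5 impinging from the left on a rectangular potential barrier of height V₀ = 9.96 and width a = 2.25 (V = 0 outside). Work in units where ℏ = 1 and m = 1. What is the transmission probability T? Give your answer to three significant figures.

Above the barrier the interior wavenumber is k₂ = √(2m(E − V₀))/ℏ = 4.804, giving phase k₂a = 10.81.
Matching at both interfaces gives T⁻¹ = 1 + V₀² sin²(k₂a) / [4E(E − V₀)] = 1.097, hence T = 0.912.

T = 0.912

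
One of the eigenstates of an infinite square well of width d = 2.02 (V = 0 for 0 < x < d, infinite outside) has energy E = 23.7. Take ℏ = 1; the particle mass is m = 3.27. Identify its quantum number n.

n = 8

For an infinite well E_n = n²π²ℏ²/(2md²), so n = (d/πℏ)√(2mE).
n = (2.02/π) × √(2 × 3.27 × 23.7) = 8.005 → n = 8.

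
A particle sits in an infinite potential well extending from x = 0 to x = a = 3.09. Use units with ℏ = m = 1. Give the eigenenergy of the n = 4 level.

The infinite-well eigenfunctions ψ_n = √(2/a) sin(nπx/a) vanish at both walls, giving E_n = n²π²ℏ²/(2ma²).
E_4 = 4² × π² / (2 × 1 × 3.09²) = 8.269.

E = 8.27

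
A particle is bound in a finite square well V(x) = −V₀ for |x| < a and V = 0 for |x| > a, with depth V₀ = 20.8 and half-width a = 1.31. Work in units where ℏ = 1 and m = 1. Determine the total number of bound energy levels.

N = 6

The dimensionless depth is z₀ = a√(2mV₀)/ℏ = 1.31 × √(41.60) = 8.449.
A new bound state (alternating even/odd) appears each time z₀ passes a multiple of π/2, so N = ⌊2z₀/π⌋ + 1 = ⌊5.379⌋ + 1 = 6.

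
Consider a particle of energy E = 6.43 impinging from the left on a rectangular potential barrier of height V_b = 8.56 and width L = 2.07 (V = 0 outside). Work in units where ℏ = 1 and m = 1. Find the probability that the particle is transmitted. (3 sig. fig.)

Since E < V_b the interior solution is evanescent with decay constant κ = √(2m(V_b − E))/ℏ = 2.064.
κL = 4.272, sinh(κL) = 35.84.
Matching ψ, ψ′ at both faces gives T = [1 + V_b² sinh²(κL) / (4E(V_b − E))]⁻¹ = 1/1719 = 0.000582.

T = 0.000582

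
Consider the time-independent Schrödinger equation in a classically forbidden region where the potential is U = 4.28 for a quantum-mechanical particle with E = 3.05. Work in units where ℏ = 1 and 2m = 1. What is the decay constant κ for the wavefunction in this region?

Since E < U the TISE in this region is ψ'' = κ²ψ with κ = √(2m(U − E))/ℏ.
κ = √(2 × 0.5 × 1.23) = 1.109.

κ = 1.11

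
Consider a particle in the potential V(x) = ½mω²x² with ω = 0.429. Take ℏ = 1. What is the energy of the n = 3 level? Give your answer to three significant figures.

Using E_n = (n + ½)ℏω: E_3 = 3.5 × 0.429 = 1.502.

E = 1.50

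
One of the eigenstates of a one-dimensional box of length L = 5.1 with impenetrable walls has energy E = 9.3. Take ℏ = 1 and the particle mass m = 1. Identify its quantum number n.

n = 7

For an infinite well E_n = n²π²ℏ²/(2mL²), so n = (L/πℏ)√(2mE).
n = (5.1/π) × √(2 × 1 × 9.3) = 7.001 → n = 7.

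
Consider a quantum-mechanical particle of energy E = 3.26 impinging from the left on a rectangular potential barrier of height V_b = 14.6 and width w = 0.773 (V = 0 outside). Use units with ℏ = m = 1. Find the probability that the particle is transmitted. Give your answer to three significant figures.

E < V_b: inside the barrier ψ ∝ e^{±κx} with κ = √(2m(V_b − E))/ℏ = 4.762.
κw = 3.681, sinh(κw) = 19.84.
Matching ψ, ψ′ at both faces gives T = [1 + V_b² sinh²(κw) / (4E(V_b − E))]⁻¹ = 1/568.2 = 0.00176.

T = 0.00176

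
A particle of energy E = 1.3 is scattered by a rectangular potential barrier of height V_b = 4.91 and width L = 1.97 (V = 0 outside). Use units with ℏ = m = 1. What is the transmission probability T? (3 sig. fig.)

Since E < V_b the interior solution is evanescent with decay constant κ = √(2m(V_b − E))/ℏ = 2.687.
κL = 5.293, sinh(κL) = 99.51.
The exact tunnelling result is T⁻¹ = 1 + V_b² sinh²(κL) / [4E(V_b − E)] = 12720, so T = 0.0000786.

T = 0.0000786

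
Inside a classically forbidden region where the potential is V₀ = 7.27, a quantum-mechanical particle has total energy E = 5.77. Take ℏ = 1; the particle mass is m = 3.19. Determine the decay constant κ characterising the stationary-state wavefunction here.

Since E < V₀ the TISE in this region is ψ'' = κ²ψ with κ = √(2m(V₀ − E))/ℏ.
κ = √(2 × 3.19 × 1.5) = 3.094.

κ = 3.09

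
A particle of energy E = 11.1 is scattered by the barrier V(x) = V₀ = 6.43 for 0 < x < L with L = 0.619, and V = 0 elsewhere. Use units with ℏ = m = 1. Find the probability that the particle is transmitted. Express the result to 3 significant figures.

T = 0.848

Above the barrier the interior wavenumber is k₂ = √(2m(E − V₀))/ℏ = 3.056, giving phase k₂L = 1.892.
T = [1 + V₀² sin²(k₂L) / (4E(E − V₀))]⁻¹ = 1/1.180 = 0.848.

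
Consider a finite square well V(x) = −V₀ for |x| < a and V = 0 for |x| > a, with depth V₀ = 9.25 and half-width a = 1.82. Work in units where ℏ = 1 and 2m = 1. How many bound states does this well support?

The dimensionless depth is z₀ = a√(2mV₀)/ℏ = 1.82 × √(9.250) = 5.535.
A new bound state (alternating even/odd) appears each time z₀ passes a multiple of π/2, so N = ⌊2z₀/π⌋ + 1 = ⌊3.524⌋ + 1 = 4.

N = 4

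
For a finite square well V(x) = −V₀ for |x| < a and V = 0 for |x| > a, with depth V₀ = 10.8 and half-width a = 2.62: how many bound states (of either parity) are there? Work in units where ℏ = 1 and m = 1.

The dimensionless depth is z₀ = a√(2mV₀)/ℏ = 2.62 × √(21.60) = 12.18.
A new bound state (alternating even/odd) appears each time z₀ passes a multiple of π/2, so N = ⌊2z₀/π⌋ + 1 = ⌊7.752⌋ + 1 = 8.

N = 8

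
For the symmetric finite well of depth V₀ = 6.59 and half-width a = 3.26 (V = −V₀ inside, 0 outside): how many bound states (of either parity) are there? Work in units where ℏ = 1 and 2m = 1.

The dimensionless depth is z₀ = a√(2mV₀)/ℏ = 3.26 × √(6.590) = 8.369.
The even/odd transcendental equations gain one root per π/2 in z₀, giving N = 1 + ⌊2z₀/π⌋ = 1 + ⌊5.328⌋ = 6.

N = 6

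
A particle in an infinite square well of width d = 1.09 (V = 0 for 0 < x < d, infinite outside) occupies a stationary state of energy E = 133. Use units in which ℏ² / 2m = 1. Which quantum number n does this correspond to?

From E_n = n²π²ℏ²/(2md²) invert to n = √(2md²E)/(πℏ).
n = (1.09/π) × √(2 × 0.5 × 133) = 4.001 → n = 4.

n = 4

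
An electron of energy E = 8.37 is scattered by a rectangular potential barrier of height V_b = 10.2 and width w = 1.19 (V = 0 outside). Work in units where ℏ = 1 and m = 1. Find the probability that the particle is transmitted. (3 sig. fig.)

Since E < V_b the interior solution is evanescent with decay constant κ = √(2m(V_b − E))/ℏ = 1.913.
κw = 2.277, sinh(κw) = 4.820.
Matching ψ, ψ′ at both faces gives T = [1 + V_b² sinh²(κw) / (4E(V_b − E))]⁻¹ = 1/40.46 = 0.0247.

T = 0.0247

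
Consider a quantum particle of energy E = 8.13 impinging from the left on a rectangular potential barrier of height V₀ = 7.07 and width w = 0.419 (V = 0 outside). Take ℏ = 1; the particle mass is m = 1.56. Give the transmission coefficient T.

E > V₀: inside the barrier k₂ = √(2m(E − V₀))/ℏ = 1.819, k₂w = 0.7620.
Matching at both interfaces gives T⁻¹ = 1 + V₀² sin²(k₂w) / [4E(E − V₀)] = 1.691, hence T = 0.591.

T = 0.591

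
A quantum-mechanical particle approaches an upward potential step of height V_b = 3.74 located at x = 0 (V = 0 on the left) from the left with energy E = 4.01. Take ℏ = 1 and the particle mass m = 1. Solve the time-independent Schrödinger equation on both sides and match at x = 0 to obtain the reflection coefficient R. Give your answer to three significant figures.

R = 0.346

The wavenumbers are k₁ = √(2mE)/ℏ = 2.832 on the left and k₂ = √(2m(E − V_b))/ℏ = 0.7348 on the right.
Matching ψ and ψ′ at x = 0 gives r = (k₁ − k₂)/(k₁ + k₂), so R = r² = 0.3457 and T = 1 − R = 0.6543.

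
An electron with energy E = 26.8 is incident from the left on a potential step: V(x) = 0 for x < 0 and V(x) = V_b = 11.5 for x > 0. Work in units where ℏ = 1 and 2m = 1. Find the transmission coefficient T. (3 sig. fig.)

T = 0.981

The wavenumbers are k₁ = √(2mE)/ℏ = 5.177 on the left and k₂ = √(2m(E − V_b))/ℏ = 3.912 on the right.
Continuity of ψ and ψ′ at the step yields the reflection amplitude r = (k₁ − k₂)/(k₁ + k₂) = 0.1392; thus R = |r|² = 0.01938, T = 0.9806.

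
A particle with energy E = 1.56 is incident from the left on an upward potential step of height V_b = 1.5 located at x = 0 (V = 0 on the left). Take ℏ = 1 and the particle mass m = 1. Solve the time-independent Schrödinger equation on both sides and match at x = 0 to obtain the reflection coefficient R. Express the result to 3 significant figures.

R = 0.452

The wavenumbers are k₁ = √(2mE)/ℏ = 1.766 on the left and k₂ = √(2m(E − V_b))/ℏ = 0.3464 on the right.
Matching ψ and ψ′ at x = 0 gives r = (k₁ − k₂)/(k₁ + k₂), so R = r² = 0.4517 and T = 1 − R = 0.5483.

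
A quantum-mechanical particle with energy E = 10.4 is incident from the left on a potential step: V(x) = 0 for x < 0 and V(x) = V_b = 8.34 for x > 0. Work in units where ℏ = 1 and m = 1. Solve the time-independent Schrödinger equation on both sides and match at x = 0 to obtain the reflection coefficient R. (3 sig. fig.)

The wavenumbers are k₁ = √(2mE)/ℏ = 4.561 on the left and k₂ = √(2m(E − V_b))/ℏ = 2.030 on the right.
Continuity of ψ and ψ′ at the step yields the reflection amplitude r = (k₁ − k₂)/(k₁ + k₂) = 0.3840; thus R = |r|² = 0.1475, T = 0.8525.

R = 0.147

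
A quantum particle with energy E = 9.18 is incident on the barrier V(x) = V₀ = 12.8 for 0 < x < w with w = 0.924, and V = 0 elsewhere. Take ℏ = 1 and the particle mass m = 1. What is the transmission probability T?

Since E < V₀ the interior solution is evanescent with decay constant κ = √(2m(V₀ − E))/ℏ = 2.691.
κw = 2.486, sinh(κw) = 5.966.
Matching ψ, ψ′ at both faces gives T = [1 + V₀² sinh²(κw) / (4E(V₀ − E))]⁻¹ = 1/44.88 = 0.0223.

T = 0.0223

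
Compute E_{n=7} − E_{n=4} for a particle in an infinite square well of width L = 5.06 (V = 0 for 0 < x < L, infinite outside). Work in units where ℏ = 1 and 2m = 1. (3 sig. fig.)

E_n = n²π²ℏ²/(2mL²), so ΔE = (7² − 4²) π²ℏ²/(2mL²).
ΔE = 33 × π² / (2 × 0.5 × 5.06²) = 12.72.

ΔE = 12.7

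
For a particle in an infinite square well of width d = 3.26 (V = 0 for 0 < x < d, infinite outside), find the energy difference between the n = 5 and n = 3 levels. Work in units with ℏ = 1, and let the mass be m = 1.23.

E_n = n²π²ℏ²/(2md²), so ΔE = (5² − 3²) π²ℏ²/(2md²).
ΔE = 16 × π² / (2 × 1.23 × 3.26²) = 6.040.

ΔE = 6.04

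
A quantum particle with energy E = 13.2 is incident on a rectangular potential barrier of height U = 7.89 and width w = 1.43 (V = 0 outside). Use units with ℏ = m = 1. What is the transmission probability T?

E > U: inside the barrier k₂ = √(2m(E − U))/ℏ = 3.259, k₂w = 4.660.
T = [1 + U² sin²(k₂w) / (4E(E − U))]⁻¹ = 1/1.221 = 0.819.

T = 0.819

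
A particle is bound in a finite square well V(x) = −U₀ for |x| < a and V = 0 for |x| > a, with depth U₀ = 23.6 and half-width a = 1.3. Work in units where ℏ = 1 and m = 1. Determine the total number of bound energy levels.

Define the well-strength parameter z₀ = (a/ℏ)√(2mU₀) = 1.3 × √(2·1·23.6) = 8.931.
A new bound state (alternating even/odd) appears each time z₀ passes a multiple of π/2, so N = ⌊2z₀/π⌋ + 1 = ⌊5.686⌋ + 1 = 6.

N = 6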